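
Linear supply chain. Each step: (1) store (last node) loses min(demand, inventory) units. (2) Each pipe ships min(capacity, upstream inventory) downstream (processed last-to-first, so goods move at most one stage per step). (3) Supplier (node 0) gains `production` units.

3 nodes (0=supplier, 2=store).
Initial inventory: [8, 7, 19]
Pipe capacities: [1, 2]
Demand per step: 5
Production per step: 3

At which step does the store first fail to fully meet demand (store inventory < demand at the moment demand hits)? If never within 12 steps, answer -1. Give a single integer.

Step 1: demand=5,sold=5 ship[1->2]=2 ship[0->1]=1 prod=3 -> [10 6 16]
Step 2: demand=5,sold=5 ship[1->2]=2 ship[0->1]=1 prod=3 -> [12 5 13]
Step 3: demand=5,sold=5 ship[1->2]=2 ship[0->1]=1 prod=3 -> [14 4 10]
Step 4: demand=5,sold=5 ship[1->2]=2 ship[0->1]=1 prod=3 -> [16 3 7]
Step 5: demand=5,sold=5 ship[1->2]=2 ship[0->1]=1 prod=3 -> [18 2 4]
Step 6: demand=5,sold=4 ship[1->2]=2 ship[0->1]=1 prod=3 -> [20 1 2]
Step 7: demand=5,sold=2 ship[1->2]=1 ship[0->1]=1 prod=3 -> [22 1 1]
Step 8: demand=5,sold=1 ship[1->2]=1 ship[0->1]=1 prod=3 -> [24 1 1]
Step 9: demand=5,sold=1 ship[1->2]=1 ship[0->1]=1 prod=3 -> [26 1 1]
Step 10: demand=5,sold=1 ship[1->2]=1 ship[0->1]=1 prod=3 -> [28 1 1]
Step 11: demand=5,sold=1 ship[1->2]=1 ship[0->1]=1 prod=3 -> [30 1 1]
Step 12: demand=5,sold=1 ship[1->2]=1 ship[0->1]=1 prod=3 -> [32 1 1]
First stockout at step 6

6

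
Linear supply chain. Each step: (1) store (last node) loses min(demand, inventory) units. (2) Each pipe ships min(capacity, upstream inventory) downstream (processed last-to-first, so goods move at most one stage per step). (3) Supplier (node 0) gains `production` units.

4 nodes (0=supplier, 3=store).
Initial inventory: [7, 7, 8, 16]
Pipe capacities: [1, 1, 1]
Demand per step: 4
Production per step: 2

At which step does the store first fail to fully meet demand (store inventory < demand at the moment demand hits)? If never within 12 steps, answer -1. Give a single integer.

Step 1: demand=4,sold=4 ship[2->3]=1 ship[1->2]=1 ship[0->1]=1 prod=2 -> [8 7 8 13]
Step 2: demand=4,sold=4 ship[2->3]=1 ship[1->2]=1 ship[0->1]=1 prod=2 -> [9 7 8 10]
Step 3: demand=4,sold=4 ship[2->3]=1 ship[1->2]=1 ship[0->1]=1 prod=2 -> [10 7 8 7]
Step 4: demand=4,sold=4 ship[2->3]=1 ship[1->2]=1 ship[0->1]=1 prod=2 -> [11 7 8 4]
Step 5: demand=4,sold=4 ship[2->3]=1 ship[1->2]=1 ship[0->1]=1 prod=2 -> [12 7 8 1]
Step 6: demand=4,sold=1 ship[2->3]=1 ship[1->2]=1 ship[0->1]=1 prod=2 -> [13 7 8 1]
Step 7: demand=4,sold=1 ship[2->3]=1 ship[1->2]=1 ship[0->1]=1 prod=2 -> [14 7 8 1]
Step 8: demand=4,sold=1 ship[2->3]=1 ship[1->2]=1 ship[0->1]=1 prod=2 -> [15 7 8 1]
Step 9: demand=4,sold=1 ship[2->3]=1 ship[1->2]=1 ship[0->1]=1 prod=2 -> [16 7 8 1]
Step 10: demand=4,sold=1 ship[2->3]=1 ship[1->2]=1 ship[0->1]=1 prod=2 -> [17 7 8 1]
Step 11: demand=4,sold=1 ship[2->3]=1 ship[1->2]=1 ship[0->1]=1 prod=2 -> [18 7 8 1]
Step 12: demand=4,sold=1 ship[2->3]=1 ship[1->2]=1 ship[0->1]=1 prod=2 -> [19 7 8 1]
First stockout at step 6

6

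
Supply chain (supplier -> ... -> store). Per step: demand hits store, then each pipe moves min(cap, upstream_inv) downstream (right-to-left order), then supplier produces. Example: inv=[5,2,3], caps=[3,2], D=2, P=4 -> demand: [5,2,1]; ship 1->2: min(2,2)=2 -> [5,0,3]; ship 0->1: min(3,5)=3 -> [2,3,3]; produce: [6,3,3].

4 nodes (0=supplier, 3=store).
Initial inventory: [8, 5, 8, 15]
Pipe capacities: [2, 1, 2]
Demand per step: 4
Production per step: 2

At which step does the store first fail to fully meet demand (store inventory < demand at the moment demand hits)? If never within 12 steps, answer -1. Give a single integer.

Step 1: demand=4,sold=4 ship[2->3]=2 ship[1->2]=1 ship[0->1]=2 prod=2 -> [8 6 7 13]
Step 2: demand=4,sold=4 ship[2->3]=2 ship[1->2]=1 ship[0->1]=2 prod=2 -> [8 7 6 11]
Step 3: demand=4,sold=4 ship[2->3]=2 ship[1->2]=1 ship[0->1]=2 prod=2 -> [8 8 5 9]
Step 4: demand=4,sold=4 ship[2->3]=2 ship[1->2]=1 ship[0->1]=2 prod=2 -> [8 9 4 7]
Step 5: demand=4,sold=4 ship[2->3]=2 ship[1->2]=1 ship[0->1]=2 prod=2 -> [8 10 3 5]
Step 6: demand=4,sold=4 ship[2->3]=2 ship[1->2]=1 ship[0->1]=2 prod=2 -> [8 11 2 3]
Step 7: demand=4,sold=3 ship[2->3]=2 ship[1->2]=1 ship[0->1]=2 prod=2 -> [8 12 1 2]
Step 8: demand=4,sold=2 ship[2->3]=1 ship[1->2]=1 ship[0->1]=2 prod=2 -> [8 13 1 1]
Step 9: demand=4,sold=1 ship[2->3]=1 ship[1->2]=1 ship[0->1]=2 prod=2 -> [8 14 1 1]
Step 10: demand=4,sold=1 ship[2->3]=1 ship[1->2]=1 ship[0->1]=2 prod=2 -> [8 15 1 1]
Step 11: demand=4,sold=1 ship[2->3]=1 ship[1->2]=1 ship[0->1]=2 prod=2 -> [8 16 1 1]
Step 12: demand=4,sold=1 ship[2->3]=1 ship[1->2]=1 ship[0->1]=2 prod=2 -> [8 17 1 1]
First stockout at step 7

7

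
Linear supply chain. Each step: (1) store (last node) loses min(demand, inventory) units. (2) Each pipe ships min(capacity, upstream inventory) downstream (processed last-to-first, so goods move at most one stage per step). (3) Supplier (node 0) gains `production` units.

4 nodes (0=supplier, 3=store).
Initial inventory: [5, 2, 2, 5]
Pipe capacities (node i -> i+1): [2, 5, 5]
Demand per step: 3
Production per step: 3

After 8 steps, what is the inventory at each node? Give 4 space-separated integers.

Step 1: demand=3,sold=3 ship[2->3]=2 ship[1->2]=2 ship[0->1]=2 prod=3 -> inv=[6 2 2 4]
Step 2: demand=3,sold=3 ship[2->3]=2 ship[1->2]=2 ship[0->1]=2 prod=3 -> inv=[7 2 2 3]
Step 3: demand=3,sold=3 ship[2->3]=2 ship[1->2]=2 ship[0->1]=2 prod=3 -> inv=[8 2 2 2]
Step 4: demand=3,sold=2 ship[2->3]=2 ship[1->2]=2 ship[0->1]=2 prod=3 -> inv=[9 2 2 2]
Step 5: demand=3,sold=2 ship[2->3]=2 ship[1->2]=2 ship[0->1]=2 prod=3 -> inv=[10 2 2 2]
Step 6: demand=3,sold=2 ship[2->3]=2 ship[1->2]=2 ship[0->1]=2 prod=3 -> inv=[11 2 2 2]
Step 7: demand=3,sold=2 ship[2->3]=2 ship[1->2]=2 ship[0->1]=2 prod=3 -> inv=[12 2 2 2]
Step 8: demand=3,sold=2 ship[2->3]=2 ship[1->2]=2 ship[0->1]=2 prod=3 -> inv=[13 2 2 2]

13 2 2 2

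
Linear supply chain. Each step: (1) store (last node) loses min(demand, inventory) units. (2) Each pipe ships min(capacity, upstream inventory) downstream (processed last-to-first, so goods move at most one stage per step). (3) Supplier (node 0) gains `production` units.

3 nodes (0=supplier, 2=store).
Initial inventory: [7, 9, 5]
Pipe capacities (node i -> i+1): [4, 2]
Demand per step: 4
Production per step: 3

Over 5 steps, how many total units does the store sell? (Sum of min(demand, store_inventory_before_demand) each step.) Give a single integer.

Answer: 13

Derivation:
Step 1: sold=4 (running total=4) -> [6 11 3]
Step 2: sold=3 (running total=7) -> [5 13 2]
Step 3: sold=2 (running total=9) -> [4 15 2]
Step 4: sold=2 (running total=11) -> [3 17 2]
Step 5: sold=2 (running total=13) -> [3 18 2]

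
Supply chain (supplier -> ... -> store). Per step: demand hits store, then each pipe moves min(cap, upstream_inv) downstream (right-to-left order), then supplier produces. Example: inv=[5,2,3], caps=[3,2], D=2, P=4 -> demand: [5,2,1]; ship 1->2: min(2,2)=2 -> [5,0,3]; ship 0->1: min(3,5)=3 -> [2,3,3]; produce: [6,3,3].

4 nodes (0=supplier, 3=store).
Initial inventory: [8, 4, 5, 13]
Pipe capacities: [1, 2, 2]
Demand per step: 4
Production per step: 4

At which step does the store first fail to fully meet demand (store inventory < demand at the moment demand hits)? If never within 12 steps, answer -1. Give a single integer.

Step 1: demand=4,sold=4 ship[2->3]=2 ship[1->2]=2 ship[0->1]=1 prod=4 -> [11 3 5 11]
Step 2: demand=4,sold=4 ship[2->3]=2 ship[1->2]=2 ship[0->1]=1 prod=4 -> [14 2 5 9]
Step 3: demand=4,sold=4 ship[2->3]=2 ship[1->2]=2 ship[0->1]=1 prod=4 -> [17 1 5 7]
Step 4: demand=4,sold=4 ship[2->3]=2 ship[1->2]=1 ship[0->1]=1 prod=4 -> [20 1 4 5]
Step 5: demand=4,sold=4 ship[2->3]=2 ship[1->2]=1 ship[0->1]=1 prod=4 -> [23 1 3 3]
Step 6: demand=4,sold=3 ship[2->3]=2 ship[1->2]=1 ship[0->1]=1 prod=4 -> [26 1 2 2]
Step 7: demand=4,sold=2 ship[2->3]=2 ship[1->2]=1 ship[0->1]=1 prod=4 -> [29 1 1 2]
Step 8: demand=4,sold=2 ship[2->3]=1 ship[1->2]=1 ship[0->1]=1 prod=4 -> [32 1 1 1]
Step 9: demand=4,sold=1 ship[2->3]=1 ship[1->2]=1 ship[0->1]=1 prod=4 -> [35 1 1 1]
Step 10: demand=4,sold=1 ship[2->3]=1 ship[1->2]=1 ship[0->1]=1 prod=4 -> [38 1 1 1]
Step 11: demand=4,sold=1 ship[2->3]=1 ship[1->2]=1 ship[0->1]=1 prod=4 -> [41 1 1 1]
Step 12: demand=4,sold=1 ship[2->3]=1 ship[1->2]=1 ship[0->1]=1 prod=4 -> [44 1 1 1]
First stockout at step 6

6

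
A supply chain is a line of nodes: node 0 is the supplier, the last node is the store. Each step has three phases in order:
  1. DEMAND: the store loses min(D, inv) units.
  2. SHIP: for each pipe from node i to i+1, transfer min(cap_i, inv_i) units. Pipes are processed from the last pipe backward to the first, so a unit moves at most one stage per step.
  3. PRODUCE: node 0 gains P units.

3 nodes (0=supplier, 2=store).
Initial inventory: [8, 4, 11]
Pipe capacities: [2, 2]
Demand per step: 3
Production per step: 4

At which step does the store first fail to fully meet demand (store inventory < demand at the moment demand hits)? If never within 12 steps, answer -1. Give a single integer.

Step 1: demand=3,sold=3 ship[1->2]=2 ship[0->1]=2 prod=4 -> [10 4 10]
Step 2: demand=3,sold=3 ship[1->2]=2 ship[0->1]=2 prod=4 -> [12 4 9]
Step 3: demand=3,sold=3 ship[1->2]=2 ship[0->1]=2 prod=4 -> [14 4 8]
Step 4: demand=3,sold=3 ship[1->2]=2 ship[0->1]=2 prod=4 -> [16 4 7]
Step 5: demand=3,sold=3 ship[1->2]=2 ship[0->1]=2 prod=4 -> [18 4 6]
Step 6: demand=3,sold=3 ship[1->2]=2 ship[0->1]=2 prod=4 -> [20 4 5]
Step 7: demand=3,sold=3 ship[1->2]=2 ship[0->1]=2 prod=4 -> [22 4 4]
Step 8: demand=3,sold=3 ship[1->2]=2 ship[0->1]=2 prod=4 -> [24 4 3]
Step 9: demand=3,sold=3 ship[1->2]=2 ship[0->1]=2 prod=4 -> [26 4 2]
Step 10: demand=3,sold=2 ship[1->2]=2 ship[0->1]=2 prod=4 -> [28 4 2]
Step 11: demand=3,sold=2 ship[1->2]=2 ship[0->1]=2 prod=4 -> [30 4 2]
Step 12: demand=3,sold=2 ship[1->2]=2 ship[0->1]=2 prod=4 -> [32 4 2]
First stockout at step 10

10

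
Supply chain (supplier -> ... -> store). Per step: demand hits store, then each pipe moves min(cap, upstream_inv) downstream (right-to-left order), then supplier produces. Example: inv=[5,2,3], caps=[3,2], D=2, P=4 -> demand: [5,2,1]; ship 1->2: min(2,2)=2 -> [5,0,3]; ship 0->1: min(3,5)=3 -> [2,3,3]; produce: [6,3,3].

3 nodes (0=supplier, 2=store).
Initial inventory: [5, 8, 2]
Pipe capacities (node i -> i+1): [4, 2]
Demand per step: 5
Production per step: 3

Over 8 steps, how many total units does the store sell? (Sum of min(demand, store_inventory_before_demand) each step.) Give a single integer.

Answer: 16

Derivation:
Step 1: sold=2 (running total=2) -> [4 10 2]
Step 2: sold=2 (running total=4) -> [3 12 2]
Step 3: sold=2 (running total=6) -> [3 13 2]
Step 4: sold=2 (running total=8) -> [3 14 2]
Step 5: sold=2 (running total=10) -> [3 15 2]
Step 6: sold=2 (running total=12) -> [3 16 2]
Step 7: sold=2 (running total=14) -> [3 17 2]
Step 8: sold=2 (running total=16) -> [3 18 2]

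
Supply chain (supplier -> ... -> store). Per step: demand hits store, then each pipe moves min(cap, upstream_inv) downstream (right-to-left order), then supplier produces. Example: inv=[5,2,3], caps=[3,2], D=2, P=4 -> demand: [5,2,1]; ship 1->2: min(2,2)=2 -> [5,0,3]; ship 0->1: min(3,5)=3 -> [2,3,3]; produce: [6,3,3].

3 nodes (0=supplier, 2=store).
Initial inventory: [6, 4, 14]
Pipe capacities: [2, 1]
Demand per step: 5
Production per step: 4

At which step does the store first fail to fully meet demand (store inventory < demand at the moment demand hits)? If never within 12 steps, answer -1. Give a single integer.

Step 1: demand=5,sold=5 ship[1->2]=1 ship[0->1]=2 prod=4 -> [8 5 10]
Step 2: demand=5,sold=5 ship[1->2]=1 ship[0->1]=2 prod=4 -> [10 6 6]
Step 3: demand=5,sold=5 ship[1->2]=1 ship[0->1]=2 prod=4 -> [12 7 2]
Step 4: demand=5,sold=2 ship[1->2]=1 ship[0->1]=2 prod=4 -> [14 8 1]
Step 5: demand=5,sold=1 ship[1->2]=1 ship[0->1]=2 prod=4 -> [16 9 1]
Step 6: demand=5,sold=1 ship[1->2]=1 ship[0->1]=2 prod=4 -> [18 10 1]
Step 7: demand=5,sold=1 ship[1->2]=1 ship[0->1]=2 prod=4 -> [20 11 1]
Step 8: demand=5,sold=1 ship[1->2]=1 ship[0->1]=2 prod=4 -> [22 12 1]
Step 9: demand=5,sold=1 ship[1->2]=1 ship[0->1]=2 prod=4 -> [24 13 1]
Step 10: demand=5,sold=1 ship[1->2]=1 ship[0->1]=2 prod=4 -> [26 14 1]
Step 11: demand=5,sold=1 ship[1->2]=1 ship[0->1]=2 prod=4 -> [28 15 1]
Step 12: demand=5,sold=1 ship[1->2]=1 ship[0->1]=2 prod=4 -> [30 16 1]
First stockout at step 4

4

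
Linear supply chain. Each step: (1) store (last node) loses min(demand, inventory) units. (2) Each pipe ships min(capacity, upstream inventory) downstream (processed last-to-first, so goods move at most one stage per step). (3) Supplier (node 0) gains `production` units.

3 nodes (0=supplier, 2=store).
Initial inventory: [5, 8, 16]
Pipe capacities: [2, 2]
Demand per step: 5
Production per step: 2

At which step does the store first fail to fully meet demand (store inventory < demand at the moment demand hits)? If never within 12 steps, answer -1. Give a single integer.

Step 1: demand=5,sold=5 ship[1->2]=2 ship[0->1]=2 prod=2 -> [5 8 13]
Step 2: demand=5,sold=5 ship[1->2]=2 ship[0->1]=2 prod=2 -> [5 8 10]
Step 3: demand=5,sold=5 ship[1->2]=2 ship[0->1]=2 prod=2 -> [5 8 7]
Step 4: demand=5,sold=5 ship[1->2]=2 ship[0->1]=2 prod=2 -> [5 8 4]
Step 5: demand=5,sold=4 ship[1->2]=2 ship[0->1]=2 prod=2 -> [5 8 2]
Step 6: demand=5,sold=2 ship[1->2]=2 ship[0->1]=2 prod=2 -> [5 8 2]
Step 7: demand=5,sold=2 ship[1->2]=2 ship[0->1]=2 prod=2 -> [5 8 2]
Step 8: demand=5,sold=2 ship[1->2]=2 ship[0->1]=2 prod=2 -> [5 8 2]
Step 9: demand=5,sold=2 ship[1->2]=2 ship[0->1]=2 prod=2 -> [5 8 2]
Step 10: demand=5,sold=2 ship[1->2]=2 ship[0->1]=2 prod=2 -> [5 8 2]
Step 11: demand=5,sold=2 ship[1->2]=2 ship[0->1]=2 prod=2 -> [5 8 2]
Step 12: demand=5,sold=2 ship[1->2]=2 ship[0->1]=2 prod=2 -> [5 8 2]
First stockout at step 5

5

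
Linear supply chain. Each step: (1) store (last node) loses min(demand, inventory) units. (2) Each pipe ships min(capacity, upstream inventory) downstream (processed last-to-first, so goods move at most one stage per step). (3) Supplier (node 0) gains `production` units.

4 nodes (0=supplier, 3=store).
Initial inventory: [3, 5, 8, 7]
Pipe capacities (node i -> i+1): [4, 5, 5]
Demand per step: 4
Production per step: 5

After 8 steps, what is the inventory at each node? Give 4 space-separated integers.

Step 1: demand=4,sold=4 ship[2->3]=5 ship[1->2]=5 ship[0->1]=3 prod=5 -> inv=[5 3 8 8]
Step 2: demand=4,sold=4 ship[2->3]=5 ship[1->2]=3 ship[0->1]=4 prod=5 -> inv=[6 4 6 9]
Step 3: demand=4,sold=4 ship[2->3]=5 ship[1->2]=4 ship[0->1]=4 prod=5 -> inv=[7 4 5 10]
Step 4: demand=4,sold=4 ship[2->3]=5 ship[1->2]=4 ship[0->1]=4 prod=5 -> inv=[8 4 4 11]
Step 5: demand=4,sold=4 ship[2->3]=4 ship[1->2]=4 ship[0->1]=4 prod=5 -> inv=[9 4 4 11]
Step 6: demand=4,sold=4 ship[2->3]=4 ship[1->2]=4 ship[0->1]=4 prod=5 -> inv=[10 4 4 11]
Step 7: demand=4,sold=4 ship[2->3]=4 ship[1->2]=4 ship[0->1]=4 prod=5 -> inv=[11 4 4 11]
Step 8: demand=4,sold=4 ship[2->3]=4 ship[1->2]=4 ship[0->1]=4 prod=5 -> inv=[12 4 4 11]

12 4 4 11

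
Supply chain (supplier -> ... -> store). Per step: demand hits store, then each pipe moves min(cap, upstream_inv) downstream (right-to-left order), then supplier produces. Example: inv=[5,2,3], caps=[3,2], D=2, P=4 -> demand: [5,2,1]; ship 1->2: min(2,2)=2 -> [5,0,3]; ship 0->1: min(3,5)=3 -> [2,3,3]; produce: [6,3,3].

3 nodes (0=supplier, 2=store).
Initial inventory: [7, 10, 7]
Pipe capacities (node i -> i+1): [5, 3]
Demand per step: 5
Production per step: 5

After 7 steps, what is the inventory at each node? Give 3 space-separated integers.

Step 1: demand=5,sold=5 ship[1->2]=3 ship[0->1]=5 prod=5 -> inv=[7 12 5]
Step 2: demand=5,sold=5 ship[1->2]=3 ship[0->1]=5 prod=5 -> inv=[7 14 3]
Step 3: demand=5,sold=3 ship[1->2]=3 ship[0->1]=5 prod=5 -> inv=[7 16 3]
Step 4: demand=5,sold=3 ship[1->2]=3 ship[0->1]=5 prod=5 -> inv=[7 18 3]
Step 5: demand=5,sold=3 ship[1->2]=3 ship[0->1]=5 prod=5 -> inv=[7 20 3]
Step 6: demand=5,sold=3 ship[1->2]=3 ship[0->1]=5 prod=5 -> inv=[7 22 3]
Step 7: demand=5,sold=3 ship[1->2]=3 ship[0->1]=5 prod=5 -> inv=[7 24 3]

7 24 3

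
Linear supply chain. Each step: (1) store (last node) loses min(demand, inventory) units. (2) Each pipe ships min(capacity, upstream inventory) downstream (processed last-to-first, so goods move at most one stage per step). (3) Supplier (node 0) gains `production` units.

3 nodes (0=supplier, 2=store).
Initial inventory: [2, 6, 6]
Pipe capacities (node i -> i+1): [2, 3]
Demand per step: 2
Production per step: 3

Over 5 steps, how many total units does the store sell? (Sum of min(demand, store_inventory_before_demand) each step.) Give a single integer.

Step 1: sold=2 (running total=2) -> [3 5 7]
Step 2: sold=2 (running total=4) -> [4 4 8]
Step 3: sold=2 (running total=6) -> [5 3 9]
Step 4: sold=2 (running total=8) -> [6 2 10]
Step 5: sold=2 (running total=10) -> [7 2 10]

Answer: 10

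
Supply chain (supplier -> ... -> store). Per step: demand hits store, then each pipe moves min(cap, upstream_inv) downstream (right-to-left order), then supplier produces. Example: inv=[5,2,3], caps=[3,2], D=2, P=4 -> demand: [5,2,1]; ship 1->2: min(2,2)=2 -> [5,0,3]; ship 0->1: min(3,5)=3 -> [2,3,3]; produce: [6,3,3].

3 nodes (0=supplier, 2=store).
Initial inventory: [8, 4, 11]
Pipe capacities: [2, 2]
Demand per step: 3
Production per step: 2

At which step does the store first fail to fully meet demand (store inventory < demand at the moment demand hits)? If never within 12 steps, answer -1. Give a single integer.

Step 1: demand=3,sold=3 ship[1->2]=2 ship[0->1]=2 prod=2 -> [8 4 10]
Step 2: demand=3,sold=3 ship[1->2]=2 ship[0->1]=2 prod=2 -> [8 4 9]
Step 3: demand=3,sold=3 ship[1->2]=2 ship[0->1]=2 prod=2 -> [8 4 8]
Step 4: demand=3,sold=3 ship[1->2]=2 ship[0->1]=2 prod=2 -> [8 4 7]
Step 5: demand=3,sold=3 ship[1->2]=2 ship[0->1]=2 prod=2 -> [8 4 6]
Step 6: demand=3,sold=3 ship[1->2]=2 ship[0->1]=2 prod=2 -> [8 4 5]
Step 7: demand=3,sold=3 ship[1->2]=2 ship[0->1]=2 prod=2 -> [8 4 4]
Step 8: demand=3,sold=3 ship[1->2]=2 ship[0->1]=2 prod=2 -> [8 4 3]
Step 9: demand=3,sold=3 ship[1->2]=2 ship[0->1]=2 prod=2 -> [8 4 2]
Step 10: demand=3,sold=2 ship[1->2]=2 ship[0->1]=2 prod=2 -> [8 4 2]
Step 11: demand=3,sold=2 ship[1->2]=2 ship[0->1]=2 prod=2 -> [8 4 2]
Step 12: demand=3,sold=2 ship[1->2]=2 ship[0->1]=2 prod=2 -> [8 4 2]
First stockout at step 10

10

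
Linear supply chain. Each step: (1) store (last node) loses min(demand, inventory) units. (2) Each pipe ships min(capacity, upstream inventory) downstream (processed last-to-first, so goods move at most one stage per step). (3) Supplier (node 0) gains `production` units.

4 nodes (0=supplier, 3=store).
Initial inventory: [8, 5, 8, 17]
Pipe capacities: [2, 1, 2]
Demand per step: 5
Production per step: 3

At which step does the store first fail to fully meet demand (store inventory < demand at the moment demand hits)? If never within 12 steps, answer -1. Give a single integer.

Step 1: demand=5,sold=5 ship[2->3]=2 ship[1->2]=1 ship[0->1]=2 prod=3 -> [9 6 7 14]
Step 2: demand=5,sold=5 ship[2->3]=2 ship[1->2]=1 ship[0->1]=2 prod=3 -> [10 7 6 11]
Step 3: demand=5,sold=5 ship[2->3]=2 ship[1->2]=1 ship[0->1]=2 prod=3 -> [11 8 5 8]
Step 4: demand=5,sold=5 ship[2->3]=2 ship[1->2]=1 ship[0->1]=2 prod=3 -> [12 9 4 5]
Step 5: demand=5,sold=5 ship[2->3]=2 ship[1->2]=1 ship[0->1]=2 prod=3 -> [13 10 3 2]
Step 6: demand=5,sold=2 ship[2->3]=2 ship[1->2]=1 ship[0->1]=2 prod=3 -> [14 11 2 2]
Step 7: demand=5,sold=2 ship[2->3]=2 ship[1->2]=1 ship[0->1]=2 prod=3 -> [15 12 1 2]
Step 8: demand=5,sold=2 ship[2->3]=1 ship[1->2]=1 ship[0->1]=2 prod=3 -> [16 13 1 1]
Step 9: demand=5,sold=1 ship[2->3]=1 ship[1->2]=1 ship[0->1]=2 prod=3 -> [17 14 1 1]
Step 10: demand=5,sold=1 ship[2->3]=1 ship[1->2]=1 ship[0->1]=2 prod=3 -> [18 15 1 1]
Step 11: demand=5,sold=1 ship[2->3]=1 ship[1->2]=1 ship[0->1]=2 prod=3 -> [19 16 1 1]
Step 12: demand=5,sold=1 ship[2->3]=1 ship[1->2]=1 ship[0->1]=2 prod=3 -> [20 17 1 1]
First stockout at step 6

6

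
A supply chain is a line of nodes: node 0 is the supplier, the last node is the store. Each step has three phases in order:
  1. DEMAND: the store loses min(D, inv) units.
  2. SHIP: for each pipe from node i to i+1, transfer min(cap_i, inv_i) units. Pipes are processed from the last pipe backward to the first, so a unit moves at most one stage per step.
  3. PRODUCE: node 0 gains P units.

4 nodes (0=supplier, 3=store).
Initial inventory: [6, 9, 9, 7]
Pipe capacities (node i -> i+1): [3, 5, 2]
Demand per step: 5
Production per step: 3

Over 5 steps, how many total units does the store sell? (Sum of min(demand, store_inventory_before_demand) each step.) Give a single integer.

Answer: 15

Derivation:
Step 1: sold=5 (running total=5) -> [6 7 12 4]
Step 2: sold=4 (running total=9) -> [6 5 15 2]
Step 3: sold=2 (running total=11) -> [6 3 18 2]
Step 4: sold=2 (running total=13) -> [6 3 19 2]
Step 5: sold=2 (running total=15) -> [6 3 20 2]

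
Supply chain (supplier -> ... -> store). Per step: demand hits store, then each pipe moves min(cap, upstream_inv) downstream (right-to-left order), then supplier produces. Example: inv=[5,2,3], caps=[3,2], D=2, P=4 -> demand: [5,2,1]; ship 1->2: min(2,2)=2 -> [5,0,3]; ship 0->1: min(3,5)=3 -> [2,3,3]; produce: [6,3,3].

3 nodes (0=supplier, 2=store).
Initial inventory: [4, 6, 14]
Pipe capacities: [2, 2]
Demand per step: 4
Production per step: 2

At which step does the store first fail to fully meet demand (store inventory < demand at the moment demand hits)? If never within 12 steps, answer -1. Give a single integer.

Step 1: demand=4,sold=4 ship[1->2]=2 ship[0->1]=2 prod=2 -> [4 6 12]
Step 2: demand=4,sold=4 ship[1->2]=2 ship[0->1]=2 prod=2 -> [4 6 10]
Step 3: demand=4,sold=4 ship[1->2]=2 ship[0->1]=2 prod=2 -> [4 6 8]
Step 4: demand=4,sold=4 ship[1->2]=2 ship[0->1]=2 prod=2 -> [4 6 6]
Step 5: demand=4,sold=4 ship[1->2]=2 ship[0->1]=2 prod=2 -> [4 6 4]
Step 6: demand=4,sold=4 ship[1->2]=2 ship[0->1]=2 prod=2 -> [4 6 2]
Step 7: demand=4,sold=2 ship[1->2]=2 ship[0->1]=2 prod=2 -> [4 6 2]
Step 8: demand=4,sold=2 ship[1->2]=2 ship[0->1]=2 prod=2 -> [4 6 2]
Step 9: demand=4,sold=2 ship[1->2]=2 ship[0->1]=2 prod=2 -> [4 6 2]
Step 10: demand=4,sold=2 ship[1->2]=2 ship[0->1]=2 prod=2 -> [4 6 2]
Step 11: demand=4,sold=2 ship[1->2]=2 ship[0->1]=2 prod=2 -> [4 6 2]
Step 12: demand=4,sold=2 ship[1->2]=2 ship[0->1]=2 prod=2 -> [4 6 2]
First stockout at step 7

7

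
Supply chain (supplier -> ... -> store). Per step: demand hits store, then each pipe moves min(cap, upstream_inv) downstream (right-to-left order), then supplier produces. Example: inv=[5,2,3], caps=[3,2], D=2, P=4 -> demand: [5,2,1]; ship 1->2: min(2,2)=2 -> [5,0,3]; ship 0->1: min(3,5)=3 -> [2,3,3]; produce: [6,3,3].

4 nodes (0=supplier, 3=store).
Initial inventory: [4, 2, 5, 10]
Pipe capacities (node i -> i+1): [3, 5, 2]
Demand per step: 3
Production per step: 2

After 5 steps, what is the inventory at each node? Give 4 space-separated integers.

Step 1: demand=3,sold=3 ship[2->3]=2 ship[1->2]=2 ship[0->1]=3 prod=2 -> inv=[3 3 5 9]
Step 2: demand=3,sold=3 ship[2->3]=2 ship[1->2]=3 ship[0->1]=3 prod=2 -> inv=[2 3 6 8]
Step 3: demand=3,sold=3 ship[2->3]=2 ship[1->2]=3 ship[0->1]=2 prod=2 -> inv=[2 2 7 7]
Step 4: demand=3,sold=3 ship[2->3]=2 ship[1->2]=2 ship[0->1]=2 prod=2 -> inv=[2 2 7 6]
Step 5: demand=3,sold=3 ship[2->3]=2 ship[1->2]=2 ship[0->1]=2 prod=2 -> inv=[2 2 7 5]

2 2 7 5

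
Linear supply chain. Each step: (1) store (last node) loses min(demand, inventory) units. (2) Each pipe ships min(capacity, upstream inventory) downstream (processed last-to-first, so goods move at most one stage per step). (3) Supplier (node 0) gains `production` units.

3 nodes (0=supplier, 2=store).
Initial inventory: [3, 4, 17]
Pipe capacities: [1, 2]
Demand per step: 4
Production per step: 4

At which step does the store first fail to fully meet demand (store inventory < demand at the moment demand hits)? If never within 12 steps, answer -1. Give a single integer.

Step 1: demand=4,sold=4 ship[1->2]=2 ship[0->1]=1 prod=4 -> [6 3 15]
Step 2: demand=4,sold=4 ship[1->2]=2 ship[0->1]=1 prod=4 -> [9 2 13]
Step 3: demand=4,sold=4 ship[1->2]=2 ship[0->1]=1 prod=4 -> [12 1 11]
Step 4: demand=4,sold=4 ship[1->2]=1 ship[0->1]=1 prod=4 -> [15 1 8]
Step 5: demand=4,sold=4 ship[1->2]=1 ship[0->1]=1 prod=4 -> [18 1 5]
Step 6: demand=4,sold=4 ship[1->2]=1 ship[0->1]=1 prod=4 -> [21 1 2]
Step 7: demand=4,sold=2 ship[1->2]=1 ship[0->1]=1 prod=4 -> [24 1 1]
Step 8: demand=4,sold=1 ship[1->2]=1 ship[0->1]=1 prod=4 -> [27 1 1]
Step 9: demand=4,sold=1 ship[1->2]=1 ship[0->1]=1 prod=4 -> [30 1 1]
Step 10: demand=4,sold=1 ship[1->2]=1 ship[0->1]=1 prod=4 -> [33 1 1]
Step 11: demand=4,sold=1 ship[1->2]=1 ship[0->1]=1 prod=4 -> [36 1 1]
Step 12: demand=4,sold=1 ship[1->2]=1 ship[0->1]=1 prod=4 -> [39 1 1]
First stockout at step 7

7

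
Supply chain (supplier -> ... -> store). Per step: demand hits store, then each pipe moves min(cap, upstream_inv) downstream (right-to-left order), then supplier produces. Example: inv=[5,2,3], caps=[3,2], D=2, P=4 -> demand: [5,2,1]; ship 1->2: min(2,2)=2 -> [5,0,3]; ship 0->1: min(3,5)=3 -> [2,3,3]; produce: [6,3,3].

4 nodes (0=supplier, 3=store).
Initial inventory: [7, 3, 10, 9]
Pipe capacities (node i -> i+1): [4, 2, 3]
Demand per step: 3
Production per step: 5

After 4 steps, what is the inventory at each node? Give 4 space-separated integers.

Step 1: demand=3,sold=3 ship[2->3]=3 ship[1->2]=2 ship[0->1]=4 prod=5 -> inv=[8 5 9 9]
Step 2: demand=3,sold=3 ship[2->3]=3 ship[1->2]=2 ship[0->1]=4 prod=5 -> inv=[9 7 8 9]
Step 3: demand=3,sold=3 ship[2->3]=3 ship[1->2]=2 ship[0->1]=4 prod=5 -> inv=[10 9 7 9]
Step 4: demand=3,sold=3 ship[2->3]=3 ship[1->2]=2 ship[0->1]=4 prod=5 -> inv=[11 11 6 9]

11 11 6 9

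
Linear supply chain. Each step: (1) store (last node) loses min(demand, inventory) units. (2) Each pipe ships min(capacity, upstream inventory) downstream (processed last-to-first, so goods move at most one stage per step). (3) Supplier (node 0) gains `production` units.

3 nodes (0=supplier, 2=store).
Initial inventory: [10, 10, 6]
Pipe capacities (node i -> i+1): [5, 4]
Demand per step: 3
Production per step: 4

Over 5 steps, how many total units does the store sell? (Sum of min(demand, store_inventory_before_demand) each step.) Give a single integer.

Step 1: sold=3 (running total=3) -> [9 11 7]
Step 2: sold=3 (running total=6) -> [8 12 8]
Step 3: sold=3 (running total=9) -> [7 13 9]
Step 4: sold=3 (running total=12) -> [6 14 10]
Step 5: sold=3 (running total=15) -> [5 15 11]

Answer: 15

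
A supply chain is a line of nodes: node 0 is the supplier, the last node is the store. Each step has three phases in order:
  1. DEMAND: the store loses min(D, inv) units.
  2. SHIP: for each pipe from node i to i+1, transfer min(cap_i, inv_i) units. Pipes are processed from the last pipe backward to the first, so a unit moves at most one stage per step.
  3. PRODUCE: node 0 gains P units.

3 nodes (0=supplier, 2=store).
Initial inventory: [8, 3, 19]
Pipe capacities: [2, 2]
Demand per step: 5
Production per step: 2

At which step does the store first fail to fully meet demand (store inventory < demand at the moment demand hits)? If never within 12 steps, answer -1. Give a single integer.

Step 1: demand=5,sold=5 ship[1->2]=2 ship[0->1]=2 prod=2 -> [8 3 16]
Step 2: demand=5,sold=5 ship[1->2]=2 ship[0->1]=2 prod=2 -> [8 3 13]
Step 3: demand=5,sold=5 ship[1->2]=2 ship[0->1]=2 prod=2 -> [8 3 10]
Step 4: demand=5,sold=5 ship[1->2]=2 ship[0->1]=2 prod=2 -> [8 3 7]
Step 5: demand=5,sold=5 ship[1->2]=2 ship[0->1]=2 prod=2 -> [8 3 4]
Step 6: demand=5,sold=4 ship[1->2]=2 ship[0->1]=2 prod=2 -> [8 3 2]
Step 7: demand=5,sold=2 ship[1->2]=2 ship[0->1]=2 prod=2 -> [8 3 2]
Step 8: demand=5,sold=2 ship[1->2]=2 ship[0->1]=2 prod=2 -> [8 3 2]
Step 9: demand=5,sold=2 ship[1->2]=2 ship[0->1]=2 prod=2 -> [8 3 2]
Step 10: demand=5,sold=2 ship[1->2]=2 ship[0->1]=2 prod=2 -> [8 3 2]
Step 11: demand=5,sold=2 ship[1->2]=2 ship[0->1]=2 prod=2 -> [8 3 2]
Step 12: demand=5,sold=2 ship[1->2]=2 ship[0->1]=2 prod=2 -> [8 3 2]
First stockout at step 6

6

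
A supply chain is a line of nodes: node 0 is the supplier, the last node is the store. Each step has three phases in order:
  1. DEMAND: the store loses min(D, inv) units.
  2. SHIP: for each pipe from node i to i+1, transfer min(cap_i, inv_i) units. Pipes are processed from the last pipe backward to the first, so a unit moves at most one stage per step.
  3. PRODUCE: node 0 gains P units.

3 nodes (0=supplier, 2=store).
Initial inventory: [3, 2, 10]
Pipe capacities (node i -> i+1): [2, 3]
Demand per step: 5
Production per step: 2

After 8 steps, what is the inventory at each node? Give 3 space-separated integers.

Step 1: demand=5,sold=5 ship[1->2]=2 ship[0->1]=2 prod=2 -> inv=[3 2 7]
Step 2: demand=5,sold=5 ship[1->2]=2 ship[0->1]=2 prod=2 -> inv=[3 2 4]
Step 3: demand=5,sold=4 ship[1->2]=2 ship[0->1]=2 prod=2 -> inv=[3 2 2]
Step 4: demand=5,sold=2 ship[1->2]=2 ship[0->1]=2 prod=2 -> inv=[3 2 2]
Step 5: demand=5,sold=2 ship[1->2]=2 ship[0->1]=2 prod=2 -> inv=[3 2 2]
Step 6: demand=5,sold=2 ship[1->2]=2 ship[0->1]=2 prod=2 -> inv=[3 2 2]
Step 7: demand=5,sold=2 ship[1->2]=2 ship[0->1]=2 prod=2 -> inv=[3 2 2]
Step 8: demand=5,sold=2 ship[1->2]=2 ship[0->1]=2 prod=2 -> inv=[3 2 2]

3 2 2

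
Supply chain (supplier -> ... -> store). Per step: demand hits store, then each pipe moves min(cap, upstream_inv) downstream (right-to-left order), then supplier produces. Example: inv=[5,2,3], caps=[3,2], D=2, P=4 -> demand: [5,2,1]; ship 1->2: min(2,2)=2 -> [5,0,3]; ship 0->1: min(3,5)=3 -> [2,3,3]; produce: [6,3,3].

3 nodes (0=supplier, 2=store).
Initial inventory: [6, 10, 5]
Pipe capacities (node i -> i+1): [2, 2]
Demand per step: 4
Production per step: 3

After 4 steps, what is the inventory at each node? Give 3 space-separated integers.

Step 1: demand=4,sold=4 ship[1->2]=2 ship[0->1]=2 prod=3 -> inv=[7 10 3]
Step 2: demand=4,sold=3 ship[1->2]=2 ship[0->1]=2 prod=3 -> inv=[8 10 2]
Step 3: demand=4,sold=2 ship[1->2]=2 ship[0->1]=2 prod=3 -> inv=[9 10 2]
Step 4: demand=4,sold=2 ship[1->2]=2 ship[0->1]=2 prod=3 -> inv=[10 10 2]

10 10 2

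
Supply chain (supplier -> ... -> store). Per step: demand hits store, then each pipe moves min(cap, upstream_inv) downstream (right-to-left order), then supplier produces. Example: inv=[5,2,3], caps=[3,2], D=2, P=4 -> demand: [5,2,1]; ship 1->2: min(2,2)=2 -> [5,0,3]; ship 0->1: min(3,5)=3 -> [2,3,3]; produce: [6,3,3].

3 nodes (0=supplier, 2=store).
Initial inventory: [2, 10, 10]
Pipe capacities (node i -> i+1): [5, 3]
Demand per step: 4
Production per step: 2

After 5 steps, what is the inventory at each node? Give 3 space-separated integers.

Step 1: demand=4,sold=4 ship[1->2]=3 ship[0->1]=2 prod=2 -> inv=[2 9 9]
Step 2: demand=4,sold=4 ship[1->2]=3 ship[0->1]=2 prod=2 -> inv=[2 8 8]
Step 3: demand=4,sold=4 ship[1->2]=3 ship[0->1]=2 prod=2 -> inv=[2 7 7]
Step 4: demand=4,sold=4 ship[1->2]=3 ship[0->1]=2 prod=2 -> inv=[2 6 6]
Step 5: demand=4,sold=4 ship[1->2]=3 ship[0->1]=2 prod=2 -> inv=[2 5 5]

2 5 5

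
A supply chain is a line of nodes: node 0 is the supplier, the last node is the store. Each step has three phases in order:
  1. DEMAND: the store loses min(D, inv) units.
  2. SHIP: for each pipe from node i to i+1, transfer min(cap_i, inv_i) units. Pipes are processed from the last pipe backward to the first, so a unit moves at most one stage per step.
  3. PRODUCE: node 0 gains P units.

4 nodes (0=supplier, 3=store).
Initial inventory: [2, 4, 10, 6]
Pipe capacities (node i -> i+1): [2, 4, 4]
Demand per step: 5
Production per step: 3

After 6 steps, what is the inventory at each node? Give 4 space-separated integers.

Step 1: demand=5,sold=5 ship[2->3]=4 ship[1->2]=4 ship[0->1]=2 prod=3 -> inv=[3 2 10 5]
Step 2: demand=5,sold=5 ship[2->3]=4 ship[1->2]=2 ship[0->1]=2 prod=3 -> inv=[4 2 8 4]
Step 3: demand=5,sold=4 ship[2->3]=4 ship[1->2]=2 ship[0->1]=2 prod=3 -> inv=[5 2 6 4]
Step 4: demand=5,sold=4 ship[2->3]=4 ship[1->2]=2 ship[0->1]=2 prod=3 -> inv=[6 2 4 4]
Step 5: demand=5,sold=4 ship[2->3]=4 ship[1->2]=2 ship[0->1]=2 prod=3 -> inv=[7 2 2 4]
Step 6: demand=5,sold=4 ship[2->3]=2 ship[1->2]=2 ship[0->1]=2 prod=3 -> inv=[8 2 2 2]

8 2 2 2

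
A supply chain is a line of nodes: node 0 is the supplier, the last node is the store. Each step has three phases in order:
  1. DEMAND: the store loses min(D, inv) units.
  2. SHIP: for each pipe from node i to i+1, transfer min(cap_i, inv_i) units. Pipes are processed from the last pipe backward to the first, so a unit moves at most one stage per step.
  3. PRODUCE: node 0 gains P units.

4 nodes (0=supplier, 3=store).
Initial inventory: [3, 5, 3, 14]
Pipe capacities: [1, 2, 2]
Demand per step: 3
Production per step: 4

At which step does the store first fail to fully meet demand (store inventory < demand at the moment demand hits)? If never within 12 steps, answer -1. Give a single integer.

Step 1: demand=3,sold=3 ship[2->3]=2 ship[1->2]=2 ship[0->1]=1 prod=4 -> [6 4 3 13]
Step 2: demand=3,sold=3 ship[2->3]=2 ship[1->2]=2 ship[0->1]=1 prod=4 -> [9 3 3 12]
Step 3: demand=3,sold=3 ship[2->3]=2 ship[1->2]=2 ship[0->1]=1 prod=4 -> [12 2 3 11]
Step 4: demand=3,sold=3 ship[2->3]=2 ship[1->2]=2 ship[0->1]=1 prod=4 -> [15 1 3 10]
Step 5: demand=3,sold=3 ship[2->3]=2 ship[1->2]=1 ship[0->1]=1 prod=4 -> [18 1 2 9]
Step 6: demand=3,sold=3 ship[2->3]=2 ship[1->2]=1 ship[0->1]=1 prod=4 -> [21 1 1 8]
Step 7: demand=3,sold=3 ship[2->3]=1 ship[1->2]=1 ship[0->1]=1 prod=4 -> [24 1 1 6]
Step 8: demand=3,sold=3 ship[2->3]=1 ship[1->2]=1 ship[0->1]=1 prod=4 -> [27 1 1 4]
Step 9: demand=3,sold=3 ship[2->3]=1 ship[1->2]=1 ship[0->1]=1 prod=4 -> [30 1 1 2]
Step 10: demand=3,sold=2 ship[2->3]=1 ship[1->2]=1 ship[0->1]=1 prod=4 -> [33 1 1 1]
Step 11: demand=3,sold=1 ship[2->3]=1 ship[1->2]=1 ship[0->1]=1 prod=4 -> [36 1 1 1]
Step 12: demand=3,sold=1 ship[2->3]=1 ship[1->2]=1 ship[0->1]=1 prod=4 -> [39 1 1 1]
First stockout at step 10

10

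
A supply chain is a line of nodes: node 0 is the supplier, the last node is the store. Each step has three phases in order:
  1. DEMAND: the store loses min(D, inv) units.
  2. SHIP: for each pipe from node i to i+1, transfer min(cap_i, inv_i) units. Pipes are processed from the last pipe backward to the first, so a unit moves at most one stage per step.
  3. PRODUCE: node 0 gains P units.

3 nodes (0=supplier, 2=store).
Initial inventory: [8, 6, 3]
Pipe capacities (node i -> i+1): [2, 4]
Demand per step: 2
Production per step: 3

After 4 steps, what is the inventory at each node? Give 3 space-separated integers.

Step 1: demand=2,sold=2 ship[1->2]=4 ship[0->1]=2 prod=3 -> inv=[9 4 5]
Step 2: demand=2,sold=2 ship[1->2]=4 ship[0->1]=2 prod=3 -> inv=[10 2 7]
Step 3: demand=2,sold=2 ship[1->2]=2 ship[0->1]=2 prod=3 -> inv=[11 2 7]
Step 4: demand=2,sold=2 ship[1->2]=2 ship[0->1]=2 prod=3 -> inv=[12 2 7]

12 2 7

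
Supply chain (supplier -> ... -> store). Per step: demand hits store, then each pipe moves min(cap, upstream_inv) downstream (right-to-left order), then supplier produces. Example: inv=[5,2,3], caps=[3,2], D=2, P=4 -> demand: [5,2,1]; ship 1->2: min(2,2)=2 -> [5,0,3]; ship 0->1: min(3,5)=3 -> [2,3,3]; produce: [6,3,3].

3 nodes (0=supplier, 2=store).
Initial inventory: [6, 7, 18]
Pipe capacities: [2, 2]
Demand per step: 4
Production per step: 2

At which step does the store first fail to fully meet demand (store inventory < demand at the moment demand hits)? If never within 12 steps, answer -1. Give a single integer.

Step 1: demand=4,sold=4 ship[1->2]=2 ship[0->1]=2 prod=2 -> [6 7 16]
Step 2: demand=4,sold=4 ship[1->2]=2 ship[0->1]=2 prod=2 -> [6 7 14]
Step 3: demand=4,sold=4 ship[1->2]=2 ship[0->1]=2 prod=2 -> [6 7 12]
Step 4: demand=4,sold=4 ship[1->2]=2 ship[0->1]=2 prod=2 -> [6 7 10]
Step 5: demand=4,sold=4 ship[1->2]=2 ship[0->1]=2 prod=2 -> [6 7 8]
Step 6: demand=4,sold=4 ship[1->2]=2 ship[0->1]=2 prod=2 -> [6 7 6]
Step 7: demand=4,sold=4 ship[1->2]=2 ship[0->1]=2 prod=2 -> [6 7 4]
Step 8: demand=4,sold=4 ship[1->2]=2 ship[0->1]=2 prod=2 -> [6 7 2]
Step 9: demand=4,sold=2 ship[1->2]=2 ship[0->1]=2 prod=2 -> [6 7 2]
Step 10: demand=4,sold=2 ship[1->2]=2 ship[0->1]=2 prod=2 -> [6 7 2]
Step 11: demand=4,sold=2 ship[1->2]=2 ship[0->1]=2 prod=2 -> [6 7 2]
Step 12: demand=4,sold=2 ship[1->2]=2 ship[0->1]=2 prod=2 -> [6 7 2]
First stockout at step 9

9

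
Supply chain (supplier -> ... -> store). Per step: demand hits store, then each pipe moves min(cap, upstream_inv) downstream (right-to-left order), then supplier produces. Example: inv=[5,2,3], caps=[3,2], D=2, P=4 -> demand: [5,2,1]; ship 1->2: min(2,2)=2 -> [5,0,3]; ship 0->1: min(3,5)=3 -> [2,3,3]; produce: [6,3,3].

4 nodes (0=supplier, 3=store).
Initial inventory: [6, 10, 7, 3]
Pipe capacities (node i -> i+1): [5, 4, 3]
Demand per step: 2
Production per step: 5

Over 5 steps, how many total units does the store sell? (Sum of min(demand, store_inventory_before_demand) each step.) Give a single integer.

Answer: 10

Derivation:
Step 1: sold=2 (running total=2) -> [6 11 8 4]
Step 2: sold=2 (running total=4) -> [6 12 9 5]
Step 3: sold=2 (running total=6) -> [6 13 10 6]
Step 4: sold=2 (running total=8) -> [6 14 11 7]
Step 5: sold=2 (running total=10) -> [6 15 12 8]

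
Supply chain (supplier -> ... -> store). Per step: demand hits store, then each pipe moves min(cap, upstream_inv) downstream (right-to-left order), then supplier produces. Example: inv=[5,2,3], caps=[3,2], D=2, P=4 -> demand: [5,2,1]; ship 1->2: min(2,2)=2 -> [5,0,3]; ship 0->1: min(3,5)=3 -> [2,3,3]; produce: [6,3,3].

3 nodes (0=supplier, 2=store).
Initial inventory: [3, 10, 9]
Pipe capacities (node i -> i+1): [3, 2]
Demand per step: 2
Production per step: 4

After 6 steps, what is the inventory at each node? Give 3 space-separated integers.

Step 1: demand=2,sold=2 ship[1->2]=2 ship[0->1]=3 prod=4 -> inv=[4 11 9]
Step 2: demand=2,sold=2 ship[1->2]=2 ship[0->1]=3 prod=4 -> inv=[5 12 9]
Step 3: demand=2,sold=2 ship[1->2]=2 ship[0->1]=3 prod=4 -> inv=[6 13 9]
Step 4: demand=2,sold=2 ship[1->2]=2 ship[0->1]=3 prod=4 -> inv=[7 14 9]
Step 5: demand=2,sold=2 ship[1->2]=2 ship[0->1]=3 prod=4 -> inv=[8 15 9]
Step 6: demand=2,sold=2 ship[1->2]=2 ship[0->1]=3 prod=4 -> inv=[9 16 9]

9 16 9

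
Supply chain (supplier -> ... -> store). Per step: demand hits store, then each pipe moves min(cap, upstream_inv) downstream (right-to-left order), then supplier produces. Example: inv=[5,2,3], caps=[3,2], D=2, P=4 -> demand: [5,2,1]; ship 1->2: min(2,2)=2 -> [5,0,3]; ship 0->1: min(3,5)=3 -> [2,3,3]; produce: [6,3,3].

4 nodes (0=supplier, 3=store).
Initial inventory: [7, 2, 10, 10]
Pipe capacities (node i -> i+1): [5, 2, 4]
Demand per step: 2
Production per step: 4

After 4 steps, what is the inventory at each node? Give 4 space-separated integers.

Step 1: demand=2,sold=2 ship[2->3]=4 ship[1->2]=2 ship[0->1]=5 prod=4 -> inv=[6 5 8 12]
Step 2: demand=2,sold=2 ship[2->3]=4 ship[1->2]=2 ship[0->1]=5 prod=4 -> inv=[5 8 6 14]
Step 3: demand=2,sold=2 ship[2->3]=4 ship[1->2]=2 ship[0->1]=5 prod=4 -> inv=[4 11 4 16]
Step 4: demand=2,sold=2 ship[2->3]=4 ship[1->2]=2 ship[0->1]=4 prod=4 -> inv=[4 13 2 18]

4 13 2 18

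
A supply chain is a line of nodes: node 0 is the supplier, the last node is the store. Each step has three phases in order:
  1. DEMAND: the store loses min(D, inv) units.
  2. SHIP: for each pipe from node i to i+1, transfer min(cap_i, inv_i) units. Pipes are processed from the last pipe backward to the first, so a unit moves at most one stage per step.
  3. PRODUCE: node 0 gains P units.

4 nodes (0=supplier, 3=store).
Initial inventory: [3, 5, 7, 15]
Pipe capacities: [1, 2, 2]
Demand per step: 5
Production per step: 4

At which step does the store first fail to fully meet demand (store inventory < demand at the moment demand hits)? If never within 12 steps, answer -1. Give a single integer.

Step 1: demand=5,sold=5 ship[2->3]=2 ship[1->2]=2 ship[0->1]=1 prod=4 -> [6 4 7 12]
Step 2: demand=5,sold=5 ship[2->3]=2 ship[1->2]=2 ship[0->1]=1 prod=4 -> [9 3 7 9]
Step 3: demand=5,sold=5 ship[2->3]=2 ship[1->2]=2 ship[0->1]=1 prod=4 -> [12 2 7 6]
Step 4: demand=5,sold=5 ship[2->3]=2 ship[1->2]=2 ship[0->1]=1 prod=4 -> [15 1 7 3]
Step 5: demand=5,sold=3 ship[2->3]=2 ship[1->2]=1 ship[0->1]=1 prod=4 -> [18 1 6 2]
Step 6: demand=5,sold=2 ship[2->3]=2 ship[1->2]=1 ship[0->1]=1 prod=4 -> [21 1 5 2]
Step 7: demand=5,sold=2 ship[2->3]=2 ship[1->2]=1 ship[0->1]=1 prod=4 -> [24 1 4 2]
Step 8: demand=5,sold=2 ship[2->3]=2 ship[1->2]=1 ship[0->1]=1 prod=4 -> [27 1 3 2]
Step 9: demand=5,sold=2 ship[2->3]=2 ship[1->2]=1 ship[0->1]=1 prod=4 -> [30 1 2 2]
Step 10: demand=5,sold=2 ship[2->3]=2 ship[1->2]=1 ship[0->1]=1 prod=4 -> [33 1 1 2]
Step 11: demand=5,sold=2 ship[2->3]=1 ship[1->2]=1 ship[0->1]=1 prod=4 -> [36 1 1 1]
Step 12: demand=5,sold=1 ship[2->3]=1 ship[1->2]=1 ship[0->1]=1 prod=4 -> [39 1 1 1]
First stockout at step 5

5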